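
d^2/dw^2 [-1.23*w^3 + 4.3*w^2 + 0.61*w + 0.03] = 8.6 - 7.38*w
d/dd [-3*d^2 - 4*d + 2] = -6*d - 4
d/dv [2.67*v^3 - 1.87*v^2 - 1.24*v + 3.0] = 8.01*v^2 - 3.74*v - 1.24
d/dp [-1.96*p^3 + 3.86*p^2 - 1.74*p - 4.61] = -5.88*p^2 + 7.72*p - 1.74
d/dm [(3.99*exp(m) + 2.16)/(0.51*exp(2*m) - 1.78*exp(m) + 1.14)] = (-2.0349*exp(2*m) - 2.2032*exp(m) + 8.3934)*exp(m)/(0.2601*exp(4*m) - 1.8156*exp(3*m) + 4.3312*exp(2*m) - 4.0584*exp(m) + 1.2996)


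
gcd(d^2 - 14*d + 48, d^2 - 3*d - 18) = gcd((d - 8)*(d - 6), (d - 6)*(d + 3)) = d - 6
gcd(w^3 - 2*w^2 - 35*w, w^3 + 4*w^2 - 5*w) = w^2 + 5*w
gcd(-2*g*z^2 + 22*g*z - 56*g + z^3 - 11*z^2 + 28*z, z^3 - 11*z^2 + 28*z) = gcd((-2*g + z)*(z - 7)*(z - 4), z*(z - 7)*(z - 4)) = z^2 - 11*z + 28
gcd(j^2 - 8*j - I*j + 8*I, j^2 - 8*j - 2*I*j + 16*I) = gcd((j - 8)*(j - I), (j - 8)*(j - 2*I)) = j - 8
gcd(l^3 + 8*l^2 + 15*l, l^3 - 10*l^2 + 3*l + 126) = l + 3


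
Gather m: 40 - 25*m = 40 - 25*m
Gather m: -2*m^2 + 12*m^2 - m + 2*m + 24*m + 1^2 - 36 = 10*m^2 + 25*m - 35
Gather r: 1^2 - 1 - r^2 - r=-r^2 - r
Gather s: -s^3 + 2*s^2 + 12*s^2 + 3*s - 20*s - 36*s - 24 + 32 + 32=-s^3 + 14*s^2 - 53*s + 40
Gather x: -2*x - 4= -2*x - 4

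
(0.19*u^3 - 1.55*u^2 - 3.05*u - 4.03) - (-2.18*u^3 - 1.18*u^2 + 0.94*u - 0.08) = 2.37*u^3 - 0.37*u^2 - 3.99*u - 3.95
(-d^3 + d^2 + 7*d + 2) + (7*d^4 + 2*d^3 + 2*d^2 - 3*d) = 7*d^4 + d^3 + 3*d^2 + 4*d + 2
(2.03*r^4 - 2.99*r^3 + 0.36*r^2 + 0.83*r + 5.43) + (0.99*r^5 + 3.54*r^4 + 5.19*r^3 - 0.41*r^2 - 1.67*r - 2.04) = 0.99*r^5 + 5.57*r^4 + 2.2*r^3 - 0.05*r^2 - 0.84*r + 3.39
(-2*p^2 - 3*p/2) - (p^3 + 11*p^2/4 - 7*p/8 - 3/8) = -p^3 - 19*p^2/4 - 5*p/8 + 3/8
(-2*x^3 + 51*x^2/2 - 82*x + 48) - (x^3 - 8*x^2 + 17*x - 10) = -3*x^3 + 67*x^2/2 - 99*x + 58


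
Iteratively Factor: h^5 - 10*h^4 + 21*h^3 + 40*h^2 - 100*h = (h - 5)*(h^4 - 5*h^3 - 4*h^2 + 20*h) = h*(h - 5)*(h^3 - 5*h^2 - 4*h + 20) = h*(h - 5)*(h - 2)*(h^2 - 3*h - 10) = h*(h - 5)*(h - 2)*(h + 2)*(h - 5)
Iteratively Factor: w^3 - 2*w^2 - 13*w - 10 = (w - 5)*(w^2 + 3*w + 2) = (w - 5)*(w + 1)*(w + 2)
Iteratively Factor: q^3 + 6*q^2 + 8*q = (q)*(q^2 + 6*q + 8) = q*(q + 2)*(q + 4)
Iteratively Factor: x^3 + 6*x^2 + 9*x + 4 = (x + 4)*(x^2 + 2*x + 1) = (x + 1)*(x + 4)*(x + 1)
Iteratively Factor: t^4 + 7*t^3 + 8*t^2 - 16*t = (t + 4)*(t^3 + 3*t^2 - 4*t) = (t - 1)*(t + 4)*(t^2 + 4*t) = (t - 1)*(t + 4)^2*(t)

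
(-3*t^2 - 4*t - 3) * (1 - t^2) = 3*t^4 + 4*t^3 - 4*t - 3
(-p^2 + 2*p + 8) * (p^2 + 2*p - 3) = -p^4 + 15*p^2 + 10*p - 24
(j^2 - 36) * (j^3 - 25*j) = j^5 - 61*j^3 + 900*j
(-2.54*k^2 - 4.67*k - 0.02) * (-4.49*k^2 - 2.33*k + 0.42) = 11.4046*k^4 + 26.8865*k^3 + 9.9041*k^2 - 1.9148*k - 0.0084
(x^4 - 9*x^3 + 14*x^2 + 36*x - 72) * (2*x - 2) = 2*x^5 - 20*x^4 + 46*x^3 + 44*x^2 - 216*x + 144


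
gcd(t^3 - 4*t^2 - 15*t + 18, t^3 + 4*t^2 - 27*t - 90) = t + 3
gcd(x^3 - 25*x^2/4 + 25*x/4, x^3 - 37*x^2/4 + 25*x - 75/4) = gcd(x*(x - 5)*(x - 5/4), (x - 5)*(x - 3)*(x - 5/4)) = x^2 - 25*x/4 + 25/4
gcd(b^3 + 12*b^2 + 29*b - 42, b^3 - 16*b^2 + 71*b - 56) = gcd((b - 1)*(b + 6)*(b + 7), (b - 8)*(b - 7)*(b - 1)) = b - 1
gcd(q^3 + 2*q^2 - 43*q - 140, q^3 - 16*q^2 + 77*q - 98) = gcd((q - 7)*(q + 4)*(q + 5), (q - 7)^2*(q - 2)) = q - 7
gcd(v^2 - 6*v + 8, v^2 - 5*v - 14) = 1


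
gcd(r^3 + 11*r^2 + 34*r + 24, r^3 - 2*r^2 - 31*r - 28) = r^2 + 5*r + 4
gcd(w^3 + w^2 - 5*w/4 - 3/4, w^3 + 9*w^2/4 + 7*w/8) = w + 1/2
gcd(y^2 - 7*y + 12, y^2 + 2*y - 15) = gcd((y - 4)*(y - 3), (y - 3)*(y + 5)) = y - 3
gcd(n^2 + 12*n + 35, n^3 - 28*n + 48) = 1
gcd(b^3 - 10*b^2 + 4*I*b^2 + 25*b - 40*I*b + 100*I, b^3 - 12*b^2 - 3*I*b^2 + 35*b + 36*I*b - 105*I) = b - 5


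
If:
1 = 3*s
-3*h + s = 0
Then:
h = 1/9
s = 1/3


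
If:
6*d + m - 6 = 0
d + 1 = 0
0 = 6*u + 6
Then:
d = -1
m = 12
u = -1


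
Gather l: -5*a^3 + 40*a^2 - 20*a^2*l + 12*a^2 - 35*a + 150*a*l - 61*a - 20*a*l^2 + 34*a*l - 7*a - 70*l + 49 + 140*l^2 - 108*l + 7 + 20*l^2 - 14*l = -5*a^3 + 52*a^2 - 103*a + l^2*(160 - 20*a) + l*(-20*a^2 + 184*a - 192) + 56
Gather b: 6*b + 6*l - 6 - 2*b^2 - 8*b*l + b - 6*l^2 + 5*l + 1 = -2*b^2 + b*(7 - 8*l) - 6*l^2 + 11*l - 5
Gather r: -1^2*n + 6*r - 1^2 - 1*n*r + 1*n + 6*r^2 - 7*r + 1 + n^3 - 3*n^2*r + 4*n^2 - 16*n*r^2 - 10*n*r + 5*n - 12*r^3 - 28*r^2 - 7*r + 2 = n^3 + 4*n^2 + 5*n - 12*r^3 + r^2*(-16*n - 22) + r*(-3*n^2 - 11*n - 8) + 2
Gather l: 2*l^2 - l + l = 2*l^2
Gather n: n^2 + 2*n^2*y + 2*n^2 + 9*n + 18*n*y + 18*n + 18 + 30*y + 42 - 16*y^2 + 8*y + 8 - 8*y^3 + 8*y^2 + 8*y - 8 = n^2*(2*y + 3) + n*(18*y + 27) - 8*y^3 - 8*y^2 + 46*y + 60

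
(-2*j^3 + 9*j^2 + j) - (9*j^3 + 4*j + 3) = -11*j^3 + 9*j^2 - 3*j - 3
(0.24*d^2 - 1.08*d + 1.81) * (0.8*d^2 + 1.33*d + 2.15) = 0.192*d^4 - 0.5448*d^3 + 0.5276*d^2 + 0.0853000000000002*d + 3.8915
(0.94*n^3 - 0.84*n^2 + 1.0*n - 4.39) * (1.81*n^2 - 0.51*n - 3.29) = 1.7014*n^5 - 1.9998*n^4 - 0.8542*n^3 - 5.6923*n^2 - 1.0511*n + 14.4431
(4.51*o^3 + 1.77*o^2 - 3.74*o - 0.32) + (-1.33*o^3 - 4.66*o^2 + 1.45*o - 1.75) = 3.18*o^3 - 2.89*o^2 - 2.29*o - 2.07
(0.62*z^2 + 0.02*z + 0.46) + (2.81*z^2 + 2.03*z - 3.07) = 3.43*z^2 + 2.05*z - 2.61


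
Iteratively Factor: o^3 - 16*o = (o - 4)*(o^2 + 4*o) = (o - 4)*(o + 4)*(o)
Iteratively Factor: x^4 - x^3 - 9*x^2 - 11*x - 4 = (x + 1)*(x^3 - 2*x^2 - 7*x - 4) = (x - 4)*(x + 1)*(x^2 + 2*x + 1) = (x - 4)*(x + 1)^2*(x + 1)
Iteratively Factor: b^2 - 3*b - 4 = (b - 4)*(b + 1)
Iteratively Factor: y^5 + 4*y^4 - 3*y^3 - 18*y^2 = (y)*(y^4 + 4*y^3 - 3*y^2 - 18*y) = y^2*(y^3 + 4*y^2 - 3*y - 18) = y^2*(y - 2)*(y^2 + 6*y + 9) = y^2*(y - 2)*(y + 3)*(y + 3)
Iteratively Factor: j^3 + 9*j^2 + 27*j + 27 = (j + 3)*(j^2 + 6*j + 9) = (j + 3)^2*(j + 3)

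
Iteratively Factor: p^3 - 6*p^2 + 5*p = (p - 5)*(p^2 - p) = p*(p - 5)*(p - 1)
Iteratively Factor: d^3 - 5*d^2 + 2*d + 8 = (d - 4)*(d^2 - d - 2) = (d - 4)*(d + 1)*(d - 2)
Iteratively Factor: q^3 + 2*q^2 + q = (q + 1)*(q^2 + q) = (q + 1)^2*(q)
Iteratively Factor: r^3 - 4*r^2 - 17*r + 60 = (r - 3)*(r^2 - r - 20) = (r - 5)*(r - 3)*(r + 4)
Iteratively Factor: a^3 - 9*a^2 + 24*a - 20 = (a - 2)*(a^2 - 7*a + 10) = (a - 5)*(a - 2)*(a - 2)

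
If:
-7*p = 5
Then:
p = -5/7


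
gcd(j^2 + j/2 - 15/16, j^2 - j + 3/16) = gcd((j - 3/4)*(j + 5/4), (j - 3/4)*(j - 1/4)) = j - 3/4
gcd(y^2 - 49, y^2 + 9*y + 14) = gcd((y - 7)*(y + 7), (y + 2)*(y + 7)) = y + 7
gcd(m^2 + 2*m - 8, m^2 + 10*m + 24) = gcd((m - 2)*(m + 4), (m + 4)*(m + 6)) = m + 4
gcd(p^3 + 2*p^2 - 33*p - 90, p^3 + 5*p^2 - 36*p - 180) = p^2 - p - 30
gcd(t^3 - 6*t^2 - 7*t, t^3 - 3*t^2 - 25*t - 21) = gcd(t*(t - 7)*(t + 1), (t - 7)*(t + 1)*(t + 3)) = t^2 - 6*t - 7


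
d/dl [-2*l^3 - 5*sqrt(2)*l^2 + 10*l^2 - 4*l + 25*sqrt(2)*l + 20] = -6*l^2 - 10*sqrt(2)*l + 20*l - 4 + 25*sqrt(2)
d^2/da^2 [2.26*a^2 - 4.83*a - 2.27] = 4.52000000000000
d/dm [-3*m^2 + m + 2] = 1 - 6*m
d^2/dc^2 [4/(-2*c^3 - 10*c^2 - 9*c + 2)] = 8*(2*(3*c + 5)*(2*c^3 + 10*c^2 + 9*c - 2) - (6*c^2 + 20*c + 9)^2)/(2*c^3 + 10*c^2 + 9*c - 2)^3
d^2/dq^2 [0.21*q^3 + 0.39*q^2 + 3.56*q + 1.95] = 1.26*q + 0.78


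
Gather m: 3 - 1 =2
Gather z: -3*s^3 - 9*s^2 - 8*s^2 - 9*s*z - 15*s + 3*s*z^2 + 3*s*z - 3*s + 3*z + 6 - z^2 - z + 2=-3*s^3 - 17*s^2 - 18*s + z^2*(3*s - 1) + z*(2 - 6*s) + 8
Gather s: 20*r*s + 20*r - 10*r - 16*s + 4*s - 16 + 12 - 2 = 10*r + s*(20*r - 12) - 6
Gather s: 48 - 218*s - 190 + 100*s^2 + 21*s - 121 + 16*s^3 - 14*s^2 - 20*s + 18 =16*s^3 + 86*s^2 - 217*s - 245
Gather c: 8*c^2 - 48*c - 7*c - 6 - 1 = 8*c^2 - 55*c - 7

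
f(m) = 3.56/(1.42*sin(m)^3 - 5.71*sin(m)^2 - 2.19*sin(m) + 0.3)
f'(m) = 3.56*(-4.26*sin(m)^2*cos(m) + 11.42*sin(m)*cos(m) + 2.19*cos(m))/(1.42*sin(m)^3 - 5.71*sin(m)^2 - 2.19*sin(m) + 0.3)^2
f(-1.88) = -0.89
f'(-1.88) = 0.84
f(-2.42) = -3.08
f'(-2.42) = 14.47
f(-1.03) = -1.22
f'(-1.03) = -2.32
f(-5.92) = -3.14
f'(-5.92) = 14.75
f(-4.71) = -0.58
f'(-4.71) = -0.00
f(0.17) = -15.68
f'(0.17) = 272.21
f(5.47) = -2.14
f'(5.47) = -7.35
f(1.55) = -0.58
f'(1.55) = 0.02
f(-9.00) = 26.70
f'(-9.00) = 590.98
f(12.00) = -9.17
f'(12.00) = -102.92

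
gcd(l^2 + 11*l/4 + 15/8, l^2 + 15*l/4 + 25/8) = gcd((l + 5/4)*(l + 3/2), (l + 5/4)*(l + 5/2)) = l + 5/4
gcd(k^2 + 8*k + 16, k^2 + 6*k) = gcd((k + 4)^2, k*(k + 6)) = 1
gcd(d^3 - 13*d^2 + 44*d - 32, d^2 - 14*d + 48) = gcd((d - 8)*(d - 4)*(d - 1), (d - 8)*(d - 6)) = d - 8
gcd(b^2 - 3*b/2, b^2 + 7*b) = b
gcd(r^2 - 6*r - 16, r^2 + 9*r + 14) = r + 2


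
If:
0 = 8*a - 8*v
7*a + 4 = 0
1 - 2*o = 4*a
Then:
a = -4/7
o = 23/14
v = -4/7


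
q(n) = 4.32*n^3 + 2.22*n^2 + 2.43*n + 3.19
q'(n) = 12.96*n^2 + 4.44*n + 2.43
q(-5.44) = -639.80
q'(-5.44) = 361.81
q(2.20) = 65.28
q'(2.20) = 74.92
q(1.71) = 35.44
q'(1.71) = 47.92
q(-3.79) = -209.31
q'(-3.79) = 171.76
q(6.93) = 1564.40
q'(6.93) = 655.60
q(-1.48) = -9.55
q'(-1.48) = 24.25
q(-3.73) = -199.17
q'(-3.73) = 166.18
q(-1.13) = -2.95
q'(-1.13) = 13.96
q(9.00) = 3354.16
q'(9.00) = 1092.15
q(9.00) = 3354.16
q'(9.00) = 1092.15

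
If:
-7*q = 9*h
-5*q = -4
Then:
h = -28/45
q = 4/5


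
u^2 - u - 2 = (u - 2)*(u + 1)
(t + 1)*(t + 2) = t^2 + 3*t + 2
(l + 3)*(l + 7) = l^2 + 10*l + 21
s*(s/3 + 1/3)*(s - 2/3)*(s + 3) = s^4/3 + 10*s^3/9 + s^2/9 - 2*s/3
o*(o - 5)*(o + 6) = o^3 + o^2 - 30*o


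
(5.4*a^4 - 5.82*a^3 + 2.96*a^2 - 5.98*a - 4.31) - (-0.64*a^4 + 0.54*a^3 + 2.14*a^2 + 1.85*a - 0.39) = 6.04*a^4 - 6.36*a^3 + 0.82*a^2 - 7.83*a - 3.92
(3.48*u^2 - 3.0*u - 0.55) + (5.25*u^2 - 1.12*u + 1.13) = 8.73*u^2 - 4.12*u + 0.58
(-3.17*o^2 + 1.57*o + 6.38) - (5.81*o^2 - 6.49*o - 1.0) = -8.98*o^2 + 8.06*o + 7.38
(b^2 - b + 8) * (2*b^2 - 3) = 2*b^4 - 2*b^3 + 13*b^2 + 3*b - 24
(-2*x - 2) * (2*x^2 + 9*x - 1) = -4*x^3 - 22*x^2 - 16*x + 2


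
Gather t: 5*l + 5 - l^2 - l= -l^2 + 4*l + 5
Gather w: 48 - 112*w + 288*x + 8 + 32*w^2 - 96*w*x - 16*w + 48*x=32*w^2 + w*(-96*x - 128) + 336*x + 56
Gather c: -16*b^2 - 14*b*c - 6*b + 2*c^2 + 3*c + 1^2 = -16*b^2 - 6*b + 2*c^2 + c*(3 - 14*b) + 1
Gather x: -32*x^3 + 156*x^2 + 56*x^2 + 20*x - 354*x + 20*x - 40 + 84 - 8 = -32*x^3 + 212*x^2 - 314*x + 36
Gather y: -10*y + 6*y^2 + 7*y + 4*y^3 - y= 4*y^3 + 6*y^2 - 4*y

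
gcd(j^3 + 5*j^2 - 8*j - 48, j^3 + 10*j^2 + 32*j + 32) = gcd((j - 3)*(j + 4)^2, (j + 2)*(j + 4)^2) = j^2 + 8*j + 16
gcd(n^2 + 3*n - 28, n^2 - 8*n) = 1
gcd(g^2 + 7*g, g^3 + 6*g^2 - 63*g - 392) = g + 7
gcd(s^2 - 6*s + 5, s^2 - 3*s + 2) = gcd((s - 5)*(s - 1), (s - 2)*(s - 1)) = s - 1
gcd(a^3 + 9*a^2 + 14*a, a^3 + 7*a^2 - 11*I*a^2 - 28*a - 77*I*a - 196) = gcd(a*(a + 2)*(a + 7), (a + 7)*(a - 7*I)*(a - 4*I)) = a + 7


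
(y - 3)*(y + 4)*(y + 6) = y^3 + 7*y^2 - 6*y - 72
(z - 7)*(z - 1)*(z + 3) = z^3 - 5*z^2 - 17*z + 21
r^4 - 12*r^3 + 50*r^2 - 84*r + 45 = (r - 5)*(r - 3)^2*(r - 1)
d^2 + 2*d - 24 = (d - 4)*(d + 6)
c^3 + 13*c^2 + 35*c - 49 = (c - 1)*(c + 7)^2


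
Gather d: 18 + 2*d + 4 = 2*d + 22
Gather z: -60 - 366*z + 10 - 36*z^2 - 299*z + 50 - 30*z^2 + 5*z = -66*z^2 - 660*z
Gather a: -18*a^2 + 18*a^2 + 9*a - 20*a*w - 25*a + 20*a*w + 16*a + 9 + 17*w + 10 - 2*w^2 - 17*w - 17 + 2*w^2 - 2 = 0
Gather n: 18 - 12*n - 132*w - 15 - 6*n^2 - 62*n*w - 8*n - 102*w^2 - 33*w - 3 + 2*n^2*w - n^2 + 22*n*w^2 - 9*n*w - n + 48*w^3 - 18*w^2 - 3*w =n^2*(2*w - 7) + n*(22*w^2 - 71*w - 21) + 48*w^3 - 120*w^2 - 168*w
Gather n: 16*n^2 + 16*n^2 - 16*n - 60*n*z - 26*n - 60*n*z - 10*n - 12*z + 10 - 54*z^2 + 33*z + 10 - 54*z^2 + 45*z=32*n^2 + n*(-120*z - 52) - 108*z^2 + 66*z + 20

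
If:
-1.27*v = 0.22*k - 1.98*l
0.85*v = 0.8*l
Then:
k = 3.78977272727273*v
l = 1.0625*v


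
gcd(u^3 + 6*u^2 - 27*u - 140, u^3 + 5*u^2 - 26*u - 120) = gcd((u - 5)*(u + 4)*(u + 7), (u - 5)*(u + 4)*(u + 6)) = u^2 - u - 20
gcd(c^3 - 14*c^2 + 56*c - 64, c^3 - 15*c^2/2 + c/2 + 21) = c - 2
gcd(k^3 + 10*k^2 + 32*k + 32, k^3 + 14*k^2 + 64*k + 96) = k^2 + 8*k + 16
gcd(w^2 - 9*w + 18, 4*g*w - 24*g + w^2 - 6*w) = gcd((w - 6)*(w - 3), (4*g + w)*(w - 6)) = w - 6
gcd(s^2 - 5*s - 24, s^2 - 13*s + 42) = 1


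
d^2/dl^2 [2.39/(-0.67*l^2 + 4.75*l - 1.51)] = (2.145742*l^2 - 15.21235*l - 2.39*(1.34*l - 4.75)*(2.68*l - 9.5) + 4.835926)/(0.67*l^2 - 4.75*l + 1.51)^3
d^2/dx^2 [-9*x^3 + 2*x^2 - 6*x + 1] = 4 - 54*x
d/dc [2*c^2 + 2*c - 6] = 4*c + 2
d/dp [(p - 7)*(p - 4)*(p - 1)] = 3*p^2 - 24*p + 39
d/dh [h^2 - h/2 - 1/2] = 2*h - 1/2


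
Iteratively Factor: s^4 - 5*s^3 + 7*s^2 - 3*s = (s - 1)*(s^3 - 4*s^2 + 3*s) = (s - 1)^2*(s^2 - 3*s) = s*(s - 1)^2*(s - 3)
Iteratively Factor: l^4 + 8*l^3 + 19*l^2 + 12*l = (l + 1)*(l^3 + 7*l^2 + 12*l) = (l + 1)*(l + 3)*(l^2 + 4*l) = l*(l + 1)*(l + 3)*(l + 4)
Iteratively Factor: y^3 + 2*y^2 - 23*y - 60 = (y + 4)*(y^2 - 2*y - 15) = (y + 3)*(y + 4)*(y - 5)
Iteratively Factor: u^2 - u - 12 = (u + 3)*(u - 4)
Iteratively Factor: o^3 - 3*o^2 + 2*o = (o - 1)*(o^2 - 2*o) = (o - 2)*(o - 1)*(o)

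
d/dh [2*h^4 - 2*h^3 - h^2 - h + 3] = 8*h^3 - 6*h^2 - 2*h - 1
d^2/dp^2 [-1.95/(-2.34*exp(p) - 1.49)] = (10.67742*exp(p) - 6.79887)*exp(p)/(2.34*exp(p) + 1.49)^3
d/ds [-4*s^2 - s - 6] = -8*s - 1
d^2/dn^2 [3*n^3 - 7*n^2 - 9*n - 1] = 18*n - 14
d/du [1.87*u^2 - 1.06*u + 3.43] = 3.74*u - 1.06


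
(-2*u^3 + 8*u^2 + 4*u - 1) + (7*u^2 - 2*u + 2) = -2*u^3 + 15*u^2 + 2*u + 1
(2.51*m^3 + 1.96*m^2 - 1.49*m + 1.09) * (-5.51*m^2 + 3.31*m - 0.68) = -13.8301*m^5 - 2.4915*m^4 + 12.9907*m^3 - 12.2706*m^2 + 4.6211*m - 0.7412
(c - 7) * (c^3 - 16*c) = c^4 - 7*c^3 - 16*c^2 + 112*c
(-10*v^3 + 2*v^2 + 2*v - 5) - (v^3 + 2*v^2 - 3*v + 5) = -11*v^3 + 5*v - 10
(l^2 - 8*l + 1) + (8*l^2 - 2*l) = 9*l^2 - 10*l + 1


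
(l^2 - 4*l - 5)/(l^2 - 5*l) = (l + 1)/l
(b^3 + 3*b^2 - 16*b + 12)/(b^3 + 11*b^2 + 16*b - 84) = (b - 1)/(b + 7)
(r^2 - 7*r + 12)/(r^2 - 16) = (r - 3)/(r + 4)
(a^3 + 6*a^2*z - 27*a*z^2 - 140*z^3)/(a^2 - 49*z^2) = (-a^2 + a*z + 20*z^2)/(-a + 7*z)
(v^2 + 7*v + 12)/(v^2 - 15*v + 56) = (v^2 + 7*v + 12)/(v^2 - 15*v + 56)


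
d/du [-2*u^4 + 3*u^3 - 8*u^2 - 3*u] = -8*u^3 + 9*u^2 - 16*u - 3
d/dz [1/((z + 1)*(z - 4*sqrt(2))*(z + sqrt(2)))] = (-(z + 1)*(z - 4*sqrt(2)) - (z + 1)*(z + sqrt(2)) - (z - 4*sqrt(2))*(z + sqrt(2)))/((z + 1)^2*(z - 4*sqrt(2))^2*(z + sqrt(2))^2)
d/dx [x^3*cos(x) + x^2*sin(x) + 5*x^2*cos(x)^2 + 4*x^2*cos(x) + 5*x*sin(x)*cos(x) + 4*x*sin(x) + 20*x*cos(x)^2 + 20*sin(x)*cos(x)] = -x^3*sin(x) - 5*x^2*sin(2*x) + 4*sqrt(2)*x^2*cos(x + pi/4) + 2*x*sin(x) - 20*x*sin(2*x) + 12*x*cos(x) + 10*x*cos(2*x) + 5*x + 4*sin(x) + 5*sin(2*x)/2 + 30*cos(2*x) + 10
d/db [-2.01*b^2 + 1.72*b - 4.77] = 1.72 - 4.02*b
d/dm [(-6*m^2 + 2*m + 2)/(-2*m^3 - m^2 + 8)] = 2*(2*m*(3*m + 1)*(-3*m^2 + m + 1) + (6*m - 1)*(2*m^3 + m^2 - 8))/(2*m^3 + m^2 - 8)^2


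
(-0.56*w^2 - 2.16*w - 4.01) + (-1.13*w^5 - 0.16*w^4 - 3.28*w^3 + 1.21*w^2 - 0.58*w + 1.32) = -1.13*w^5 - 0.16*w^4 - 3.28*w^3 + 0.65*w^2 - 2.74*w - 2.69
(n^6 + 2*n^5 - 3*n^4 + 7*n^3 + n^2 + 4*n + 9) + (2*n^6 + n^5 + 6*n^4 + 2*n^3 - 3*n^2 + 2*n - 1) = 3*n^6 + 3*n^5 + 3*n^4 + 9*n^3 - 2*n^2 + 6*n + 8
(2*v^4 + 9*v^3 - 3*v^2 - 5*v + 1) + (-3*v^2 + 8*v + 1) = 2*v^4 + 9*v^3 - 6*v^2 + 3*v + 2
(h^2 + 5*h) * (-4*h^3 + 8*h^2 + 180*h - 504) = -4*h^5 - 12*h^4 + 220*h^3 + 396*h^2 - 2520*h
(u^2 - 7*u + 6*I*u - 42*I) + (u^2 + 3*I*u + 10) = 2*u^2 - 7*u + 9*I*u + 10 - 42*I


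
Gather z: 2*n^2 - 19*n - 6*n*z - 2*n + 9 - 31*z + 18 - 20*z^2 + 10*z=2*n^2 - 21*n - 20*z^2 + z*(-6*n - 21) + 27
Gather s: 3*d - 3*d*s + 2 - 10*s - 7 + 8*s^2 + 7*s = 3*d + 8*s^2 + s*(-3*d - 3) - 5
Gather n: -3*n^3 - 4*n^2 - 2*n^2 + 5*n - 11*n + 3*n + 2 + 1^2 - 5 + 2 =-3*n^3 - 6*n^2 - 3*n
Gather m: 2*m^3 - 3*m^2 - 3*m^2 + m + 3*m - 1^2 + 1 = 2*m^3 - 6*m^2 + 4*m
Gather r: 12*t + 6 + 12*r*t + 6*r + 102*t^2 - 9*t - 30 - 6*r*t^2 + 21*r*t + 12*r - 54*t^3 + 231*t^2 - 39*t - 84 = r*(-6*t^2 + 33*t + 18) - 54*t^3 + 333*t^2 - 36*t - 108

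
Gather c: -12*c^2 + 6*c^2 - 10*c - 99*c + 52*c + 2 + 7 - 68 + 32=-6*c^2 - 57*c - 27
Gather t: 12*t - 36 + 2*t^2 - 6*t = 2*t^2 + 6*t - 36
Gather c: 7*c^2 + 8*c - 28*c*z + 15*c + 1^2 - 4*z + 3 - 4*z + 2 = 7*c^2 + c*(23 - 28*z) - 8*z + 6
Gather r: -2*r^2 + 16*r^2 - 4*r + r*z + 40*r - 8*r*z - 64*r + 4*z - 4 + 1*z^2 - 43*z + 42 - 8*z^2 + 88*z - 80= 14*r^2 + r*(-7*z - 28) - 7*z^2 + 49*z - 42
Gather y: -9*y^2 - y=-9*y^2 - y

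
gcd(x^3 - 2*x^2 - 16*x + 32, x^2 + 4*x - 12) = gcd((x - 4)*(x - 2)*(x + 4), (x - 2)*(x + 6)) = x - 2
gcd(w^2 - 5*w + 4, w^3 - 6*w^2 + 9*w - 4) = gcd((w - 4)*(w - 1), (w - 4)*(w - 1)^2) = w^2 - 5*w + 4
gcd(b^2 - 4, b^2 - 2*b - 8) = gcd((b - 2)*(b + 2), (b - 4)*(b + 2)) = b + 2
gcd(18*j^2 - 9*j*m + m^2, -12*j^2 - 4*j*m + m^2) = 6*j - m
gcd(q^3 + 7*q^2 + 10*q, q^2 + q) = q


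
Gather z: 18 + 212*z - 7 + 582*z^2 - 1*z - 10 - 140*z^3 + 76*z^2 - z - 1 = -140*z^3 + 658*z^2 + 210*z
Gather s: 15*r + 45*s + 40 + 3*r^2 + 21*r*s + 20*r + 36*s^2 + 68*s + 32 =3*r^2 + 35*r + 36*s^2 + s*(21*r + 113) + 72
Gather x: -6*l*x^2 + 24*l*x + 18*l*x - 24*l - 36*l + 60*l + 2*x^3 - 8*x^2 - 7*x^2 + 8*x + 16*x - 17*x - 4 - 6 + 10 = 2*x^3 + x^2*(-6*l - 15) + x*(42*l + 7)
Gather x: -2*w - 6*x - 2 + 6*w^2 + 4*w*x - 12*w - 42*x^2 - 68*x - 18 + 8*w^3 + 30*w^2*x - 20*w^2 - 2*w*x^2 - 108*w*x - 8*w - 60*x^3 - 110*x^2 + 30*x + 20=8*w^3 - 14*w^2 - 22*w - 60*x^3 + x^2*(-2*w - 152) + x*(30*w^2 - 104*w - 44)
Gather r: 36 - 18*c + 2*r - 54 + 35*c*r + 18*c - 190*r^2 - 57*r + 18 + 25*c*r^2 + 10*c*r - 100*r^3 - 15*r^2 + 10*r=-100*r^3 + r^2*(25*c - 205) + r*(45*c - 45)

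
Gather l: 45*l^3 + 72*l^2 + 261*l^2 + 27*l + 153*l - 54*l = 45*l^3 + 333*l^2 + 126*l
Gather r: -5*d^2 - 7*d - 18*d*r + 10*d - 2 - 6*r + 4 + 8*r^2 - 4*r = -5*d^2 + 3*d + 8*r^2 + r*(-18*d - 10) + 2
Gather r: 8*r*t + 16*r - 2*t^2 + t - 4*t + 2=r*(8*t + 16) - 2*t^2 - 3*t + 2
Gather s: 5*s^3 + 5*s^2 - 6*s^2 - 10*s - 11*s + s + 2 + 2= 5*s^3 - s^2 - 20*s + 4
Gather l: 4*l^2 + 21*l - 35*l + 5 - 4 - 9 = 4*l^2 - 14*l - 8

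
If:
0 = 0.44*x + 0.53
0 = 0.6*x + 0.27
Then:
No Solution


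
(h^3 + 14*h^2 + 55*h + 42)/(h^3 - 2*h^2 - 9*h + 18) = (h^3 + 14*h^2 + 55*h + 42)/(h^3 - 2*h^2 - 9*h + 18)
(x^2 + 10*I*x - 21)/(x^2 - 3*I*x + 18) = (x + 7*I)/(x - 6*I)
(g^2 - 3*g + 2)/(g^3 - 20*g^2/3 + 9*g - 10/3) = 3*(g - 2)/(3*g^2 - 17*g + 10)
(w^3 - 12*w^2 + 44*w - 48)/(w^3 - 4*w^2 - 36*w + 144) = (w - 2)/(w + 6)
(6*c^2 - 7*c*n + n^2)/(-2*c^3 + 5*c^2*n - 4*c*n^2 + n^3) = (-6*c + n)/(2*c^2 - 3*c*n + n^2)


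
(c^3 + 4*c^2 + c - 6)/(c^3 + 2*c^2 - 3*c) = (c + 2)/c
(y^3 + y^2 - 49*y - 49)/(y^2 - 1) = (y^2 - 49)/(y - 1)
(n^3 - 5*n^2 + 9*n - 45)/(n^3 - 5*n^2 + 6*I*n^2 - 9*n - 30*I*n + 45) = (n - 3*I)/(n + 3*I)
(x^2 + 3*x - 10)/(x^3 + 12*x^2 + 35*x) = (x - 2)/(x*(x + 7))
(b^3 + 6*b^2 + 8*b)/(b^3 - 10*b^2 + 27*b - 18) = b*(b^2 + 6*b + 8)/(b^3 - 10*b^2 + 27*b - 18)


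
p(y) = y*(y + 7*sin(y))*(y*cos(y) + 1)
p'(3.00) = 10.28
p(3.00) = -23.57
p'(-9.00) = -158.24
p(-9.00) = 984.08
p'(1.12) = 13.03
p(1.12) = 12.37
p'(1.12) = 13.03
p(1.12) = 12.37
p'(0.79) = 16.90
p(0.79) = 7.08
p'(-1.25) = -15.80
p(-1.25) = 5.98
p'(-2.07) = -45.72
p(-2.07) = 33.86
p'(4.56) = -47.66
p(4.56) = -3.31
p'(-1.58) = -31.75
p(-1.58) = 13.75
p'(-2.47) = -26.67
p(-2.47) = 49.46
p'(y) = y*(y + 7*sin(y))*(-y*sin(y) + cos(y)) + y*(y*cos(y) + 1)*(7*cos(y) + 1) + (y + 7*sin(y))*(y*cos(y) + 1) = -y^3*sin(y) + 3*y^2*cos(y) + 7*y^2*cos(2*y) + 7*y*sin(2*y) + 7*y*cos(y) + 2*y + 7*sin(y)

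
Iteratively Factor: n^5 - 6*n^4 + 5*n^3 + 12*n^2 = (n - 3)*(n^4 - 3*n^3 - 4*n^2) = (n - 3)*(n + 1)*(n^3 - 4*n^2) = n*(n - 3)*(n + 1)*(n^2 - 4*n) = n*(n - 4)*(n - 3)*(n + 1)*(n)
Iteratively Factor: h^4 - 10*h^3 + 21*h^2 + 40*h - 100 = (h - 5)*(h^3 - 5*h^2 - 4*h + 20) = (h - 5)*(h - 2)*(h^2 - 3*h - 10) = (h - 5)^2*(h - 2)*(h + 2)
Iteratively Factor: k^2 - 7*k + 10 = (k - 5)*(k - 2)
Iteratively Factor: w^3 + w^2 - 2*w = (w + 2)*(w^2 - w) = (w - 1)*(w + 2)*(w)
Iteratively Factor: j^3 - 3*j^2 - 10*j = (j - 5)*(j^2 + 2*j) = j*(j - 5)*(j + 2)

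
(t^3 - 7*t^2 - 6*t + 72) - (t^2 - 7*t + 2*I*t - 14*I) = t^3 - 8*t^2 + t - 2*I*t + 72 + 14*I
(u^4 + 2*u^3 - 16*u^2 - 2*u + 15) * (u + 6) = u^5 + 8*u^4 - 4*u^3 - 98*u^2 + 3*u + 90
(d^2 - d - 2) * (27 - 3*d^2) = -3*d^4 + 3*d^3 + 33*d^2 - 27*d - 54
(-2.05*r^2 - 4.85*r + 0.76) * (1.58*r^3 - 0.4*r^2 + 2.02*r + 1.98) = -3.239*r^5 - 6.843*r^4 - 1.0002*r^3 - 14.16*r^2 - 8.0678*r + 1.5048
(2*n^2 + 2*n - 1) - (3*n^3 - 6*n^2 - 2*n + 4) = -3*n^3 + 8*n^2 + 4*n - 5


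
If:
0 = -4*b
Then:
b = 0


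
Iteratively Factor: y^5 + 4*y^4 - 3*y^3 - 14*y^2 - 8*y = (y)*(y^4 + 4*y^3 - 3*y^2 - 14*y - 8) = y*(y + 1)*(y^3 + 3*y^2 - 6*y - 8) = y*(y + 1)*(y + 4)*(y^2 - y - 2) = y*(y + 1)^2*(y + 4)*(y - 2)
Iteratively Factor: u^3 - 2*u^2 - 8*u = (u)*(u^2 - 2*u - 8) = u*(u + 2)*(u - 4)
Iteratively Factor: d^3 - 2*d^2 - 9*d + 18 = (d + 3)*(d^2 - 5*d + 6) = (d - 3)*(d + 3)*(d - 2)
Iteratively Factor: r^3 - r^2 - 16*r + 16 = (r + 4)*(r^2 - 5*r + 4) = (r - 1)*(r + 4)*(r - 4)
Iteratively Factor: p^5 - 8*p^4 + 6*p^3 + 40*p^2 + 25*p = (p - 5)*(p^4 - 3*p^3 - 9*p^2 - 5*p) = (p - 5)*(p + 1)*(p^3 - 4*p^2 - 5*p) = (p - 5)*(p + 1)^2*(p^2 - 5*p) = p*(p - 5)*(p + 1)^2*(p - 5)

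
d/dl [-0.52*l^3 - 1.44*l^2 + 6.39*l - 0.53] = -1.56*l^2 - 2.88*l + 6.39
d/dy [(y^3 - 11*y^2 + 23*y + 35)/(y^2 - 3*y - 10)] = (y^2 + 4*y - 5)/(y^2 + 4*y + 4)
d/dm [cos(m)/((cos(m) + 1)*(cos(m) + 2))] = (cos(m)^2 - 2)*sin(m)/((cos(m) + 1)^2*(cos(m) + 2)^2)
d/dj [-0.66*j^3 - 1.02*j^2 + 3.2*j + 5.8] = -1.98*j^2 - 2.04*j + 3.2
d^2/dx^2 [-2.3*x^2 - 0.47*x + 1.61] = -4.60000000000000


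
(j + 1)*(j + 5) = j^2 + 6*j + 5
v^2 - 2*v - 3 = (v - 3)*(v + 1)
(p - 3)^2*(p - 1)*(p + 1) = p^4 - 6*p^3 + 8*p^2 + 6*p - 9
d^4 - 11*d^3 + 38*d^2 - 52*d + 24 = (d - 6)*(d - 2)^2*(d - 1)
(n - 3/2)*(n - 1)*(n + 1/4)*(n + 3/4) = n^4 - 3*n^3/2 - 13*n^2/16 + 33*n/32 + 9/32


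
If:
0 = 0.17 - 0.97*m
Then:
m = 0.18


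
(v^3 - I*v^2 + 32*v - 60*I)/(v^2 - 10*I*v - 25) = (v^2 + 4*I*v + 12)/(v - 5*I)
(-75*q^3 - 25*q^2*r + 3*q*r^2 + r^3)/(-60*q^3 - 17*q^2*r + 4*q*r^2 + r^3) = (5*q - r)/(4*q - r)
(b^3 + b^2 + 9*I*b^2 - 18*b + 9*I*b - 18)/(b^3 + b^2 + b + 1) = (b^2 + 9*I*b - 18)/(b^2 + 1)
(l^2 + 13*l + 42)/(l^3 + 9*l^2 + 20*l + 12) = (l + 7)/(l^2 + 3*l + 2)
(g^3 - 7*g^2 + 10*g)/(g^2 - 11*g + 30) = g*(g - 2)/(g - 6)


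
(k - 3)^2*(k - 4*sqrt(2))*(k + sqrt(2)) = k^4 - 6*k^3 - 3*sqrt(2)*k^3 + k^2 + 18*sqrt(2)*k^2 - 27*sqrt(2)*k + 48*k - 72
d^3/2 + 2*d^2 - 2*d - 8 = (d/2 + 1)*(d - 2)*(d + 4)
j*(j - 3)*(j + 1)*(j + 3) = j^4 + j^3 - 9*j^2 - 9*j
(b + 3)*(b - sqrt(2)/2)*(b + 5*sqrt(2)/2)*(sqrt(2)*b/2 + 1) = sqrt(2)*b^4/2 + 3*sqrt(2)*b^3/2 + 3*b^3 + 3*sqrt(2)*b^2/4 + 9*b^2 - 5*b/2 + 9*sqrt(2)*b/4 - 15/2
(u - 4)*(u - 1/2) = u^2 - 9*u/2 + 2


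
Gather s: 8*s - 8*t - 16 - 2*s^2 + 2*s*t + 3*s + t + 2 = -2*s^2 + s*(2*t + 11) - 7*t - 14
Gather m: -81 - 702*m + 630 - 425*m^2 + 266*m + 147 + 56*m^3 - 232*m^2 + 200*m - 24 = 56*m^3 - 657*m^2 - 236*m + 672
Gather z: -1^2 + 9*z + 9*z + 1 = 18*z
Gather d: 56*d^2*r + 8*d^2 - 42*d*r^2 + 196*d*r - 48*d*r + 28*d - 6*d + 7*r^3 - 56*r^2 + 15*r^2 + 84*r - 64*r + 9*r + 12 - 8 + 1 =d^2*(56*r + 8) + d*(-42*r^2 + 148*r + 22) + 7*r^3 - 41*r^2 + 29*r + 5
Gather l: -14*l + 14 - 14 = -14*l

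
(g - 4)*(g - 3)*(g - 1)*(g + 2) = g^4 - 6*g^3 + 3*g^2 + 26*g - 24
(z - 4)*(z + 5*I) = z^2 - 4*z + 5*I*z - 20*I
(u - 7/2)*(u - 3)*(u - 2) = u^3 - 17*u^2/2 + 47*u/2 - 21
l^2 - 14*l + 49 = (l - 7)^2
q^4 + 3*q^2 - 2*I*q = q*(q - I)^2*(q + 2*I)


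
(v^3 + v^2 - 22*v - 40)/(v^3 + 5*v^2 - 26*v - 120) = (v + 2)/(v + 6)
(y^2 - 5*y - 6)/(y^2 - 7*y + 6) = (y + 1)/(y - 1)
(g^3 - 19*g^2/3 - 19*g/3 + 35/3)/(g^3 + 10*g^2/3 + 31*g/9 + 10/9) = 3*(g^2 - 8*g + 7)/(3*g^2 + 5*g + 2)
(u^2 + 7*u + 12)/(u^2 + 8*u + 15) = (u + 4)/(u + 5)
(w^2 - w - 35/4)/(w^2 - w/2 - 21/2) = (w + 5/2)/(w + 3)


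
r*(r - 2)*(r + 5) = r^3 + 3*r^2 - 10*r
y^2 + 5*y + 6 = (y + 2)*(y + 3)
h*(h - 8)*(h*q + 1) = h^3*q - 8*h^2*q + h^2 - 8*h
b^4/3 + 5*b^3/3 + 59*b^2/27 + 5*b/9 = b*(b/3 + 1)*(b + 1/3)*(b + 5/3)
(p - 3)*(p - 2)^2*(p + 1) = p^4 - 6*p^3 + 9*p^2 + 4*p - 12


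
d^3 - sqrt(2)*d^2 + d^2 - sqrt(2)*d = d*(d + 1)*(d - sqrt(2))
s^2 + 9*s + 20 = (s + 4)*(s + 5)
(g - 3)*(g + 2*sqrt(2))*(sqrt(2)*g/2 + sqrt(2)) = sqrt(2)*g^3/2 - sqrt(2)*g^2/2 + 2*g^2 - 3*sqrt(2)*g - 2*g - 12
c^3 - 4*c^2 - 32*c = c*(c - 8)*(c + 4)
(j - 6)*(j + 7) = j^2 + j - 42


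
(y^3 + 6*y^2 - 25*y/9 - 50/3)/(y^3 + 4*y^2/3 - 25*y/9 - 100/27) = 3*(y + 6)/(3*y + 4)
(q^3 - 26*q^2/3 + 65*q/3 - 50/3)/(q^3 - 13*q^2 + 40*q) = (3*q^2 - 11*q + 10)/(3*q*(q - 8))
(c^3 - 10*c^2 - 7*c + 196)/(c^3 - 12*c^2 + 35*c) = (c^2 - 3*c - 28)/(c*(c - 5))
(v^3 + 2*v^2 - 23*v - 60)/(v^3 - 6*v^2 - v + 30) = (v^2 + 7*v + 12)/(v^2 - v - 6)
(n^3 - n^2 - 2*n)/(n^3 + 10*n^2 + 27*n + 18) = n*(n - 2)/(n^2 + 9*n + 18)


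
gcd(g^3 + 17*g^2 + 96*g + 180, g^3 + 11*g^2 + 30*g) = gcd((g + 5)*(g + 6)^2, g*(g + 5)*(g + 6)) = g^2 + 11*g + 30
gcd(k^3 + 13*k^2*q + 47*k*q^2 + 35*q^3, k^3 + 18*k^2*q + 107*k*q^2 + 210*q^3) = k^2 + 12*k*q + 35*q^2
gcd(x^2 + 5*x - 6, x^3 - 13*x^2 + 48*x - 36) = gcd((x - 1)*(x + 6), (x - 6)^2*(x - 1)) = x - 1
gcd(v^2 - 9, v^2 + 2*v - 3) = v + 3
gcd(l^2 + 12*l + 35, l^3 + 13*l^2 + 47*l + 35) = l^2 + 12*l + 35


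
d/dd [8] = 0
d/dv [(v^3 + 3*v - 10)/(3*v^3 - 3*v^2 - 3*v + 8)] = 3*(-v^4 - 8*v^3 + 41*v^2 - 20*v - 2)/(9*v^6 - 18*v^5 - 9*v^4 + 66*v^3 - 39*v^2 - 48*v + 64)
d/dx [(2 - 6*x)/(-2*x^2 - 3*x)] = 2*(-6*x^2 + 4*x + 3)/(x^2*(4*x^2 + 12*x + 9))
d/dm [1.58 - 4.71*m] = -4.71000000000000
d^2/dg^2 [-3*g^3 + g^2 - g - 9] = 2 - 18*g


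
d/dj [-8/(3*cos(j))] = -8*sin(j)/(3*cos(j)^2)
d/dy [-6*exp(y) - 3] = -6*exp(y)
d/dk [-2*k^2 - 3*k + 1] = -4*k - 3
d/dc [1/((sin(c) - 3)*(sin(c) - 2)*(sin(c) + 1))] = (-3*sin(c)^2 + 8*sin(c) - 1)*cos(c)/((sin(c) - 3)^2*(sin(c) - 2)^2*(sin(c) + 1)^2)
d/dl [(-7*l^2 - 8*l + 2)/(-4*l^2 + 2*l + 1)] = 2*(-23*l^2 + l - 6)/(16*l^4 - 16*l^3 - 4*l^2 + 4*l + 1)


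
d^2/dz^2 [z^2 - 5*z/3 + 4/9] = 2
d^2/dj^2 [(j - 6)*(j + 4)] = 2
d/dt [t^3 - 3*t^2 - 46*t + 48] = 3*t^2 - 6*t - 46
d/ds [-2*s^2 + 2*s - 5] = 2 - 4*s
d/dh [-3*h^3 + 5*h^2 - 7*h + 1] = -9*h^2 + 10*h - 7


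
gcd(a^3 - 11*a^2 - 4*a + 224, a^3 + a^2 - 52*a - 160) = a^2 - 4*a - 32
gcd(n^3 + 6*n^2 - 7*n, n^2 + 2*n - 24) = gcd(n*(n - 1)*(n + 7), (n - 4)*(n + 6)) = 1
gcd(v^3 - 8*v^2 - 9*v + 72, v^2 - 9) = v^2 - 9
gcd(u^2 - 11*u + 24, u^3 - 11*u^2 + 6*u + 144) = u - 8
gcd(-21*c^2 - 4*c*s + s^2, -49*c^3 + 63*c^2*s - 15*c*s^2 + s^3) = -7*c + s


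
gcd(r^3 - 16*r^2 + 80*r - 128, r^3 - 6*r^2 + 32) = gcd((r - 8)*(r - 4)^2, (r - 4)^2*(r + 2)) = r^2 - 8*r + 16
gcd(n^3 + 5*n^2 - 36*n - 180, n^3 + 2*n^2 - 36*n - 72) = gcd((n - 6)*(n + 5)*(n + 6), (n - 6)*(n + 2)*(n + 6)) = n^2 - 36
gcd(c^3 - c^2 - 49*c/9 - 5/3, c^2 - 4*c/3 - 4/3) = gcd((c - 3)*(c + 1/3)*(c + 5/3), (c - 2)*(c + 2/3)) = 1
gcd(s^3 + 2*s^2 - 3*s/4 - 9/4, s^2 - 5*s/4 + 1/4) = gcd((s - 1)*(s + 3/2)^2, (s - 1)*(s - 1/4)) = s - 1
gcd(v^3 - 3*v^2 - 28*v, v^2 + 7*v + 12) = v + 4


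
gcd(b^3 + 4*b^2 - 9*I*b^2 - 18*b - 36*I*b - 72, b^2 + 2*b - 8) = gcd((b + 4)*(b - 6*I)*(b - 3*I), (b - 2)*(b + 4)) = b + 4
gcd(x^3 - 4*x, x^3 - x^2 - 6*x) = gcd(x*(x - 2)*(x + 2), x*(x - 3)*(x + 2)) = x^2 + 2*x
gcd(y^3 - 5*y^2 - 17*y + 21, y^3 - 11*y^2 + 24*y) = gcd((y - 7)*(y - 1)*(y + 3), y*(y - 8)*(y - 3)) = 1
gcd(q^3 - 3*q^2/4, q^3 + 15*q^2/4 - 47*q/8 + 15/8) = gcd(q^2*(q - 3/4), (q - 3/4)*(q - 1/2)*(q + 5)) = q - 3/4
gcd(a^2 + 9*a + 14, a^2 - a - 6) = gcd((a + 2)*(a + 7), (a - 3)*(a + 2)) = a + 2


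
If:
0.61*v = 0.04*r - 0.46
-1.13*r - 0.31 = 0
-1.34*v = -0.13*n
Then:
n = -7.96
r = -0.27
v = -0.77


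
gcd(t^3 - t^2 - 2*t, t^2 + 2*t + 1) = t + 1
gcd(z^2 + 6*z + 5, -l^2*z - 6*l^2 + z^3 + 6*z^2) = 1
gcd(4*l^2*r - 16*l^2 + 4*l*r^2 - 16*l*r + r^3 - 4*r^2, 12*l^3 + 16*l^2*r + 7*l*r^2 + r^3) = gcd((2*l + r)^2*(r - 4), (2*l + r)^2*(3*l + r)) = 4*l^2 + 4*l*r + r^2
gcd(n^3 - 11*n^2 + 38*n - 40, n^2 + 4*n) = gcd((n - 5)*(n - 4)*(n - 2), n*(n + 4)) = 1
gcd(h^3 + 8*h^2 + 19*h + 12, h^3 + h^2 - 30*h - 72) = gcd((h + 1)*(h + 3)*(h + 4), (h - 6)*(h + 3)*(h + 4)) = h^2 + 7*h + 12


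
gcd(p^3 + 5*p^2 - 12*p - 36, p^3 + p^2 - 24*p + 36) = p^2 + 3*p - 18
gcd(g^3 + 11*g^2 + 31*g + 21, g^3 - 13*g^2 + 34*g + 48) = g + 1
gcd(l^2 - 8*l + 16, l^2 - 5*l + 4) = l - 4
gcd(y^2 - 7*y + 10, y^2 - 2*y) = y - 2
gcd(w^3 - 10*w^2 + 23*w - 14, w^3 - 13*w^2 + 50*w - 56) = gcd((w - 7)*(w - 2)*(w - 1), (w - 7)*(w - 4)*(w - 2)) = w^2 - 9*w + 14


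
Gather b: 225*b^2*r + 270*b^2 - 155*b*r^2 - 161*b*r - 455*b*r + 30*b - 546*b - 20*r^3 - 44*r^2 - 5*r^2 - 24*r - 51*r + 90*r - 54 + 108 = b^2*(225*r + 270) + b*(-155*r^2 - 616*r - 516) - 20*r^3 - 49*r^2 + 15*r + 54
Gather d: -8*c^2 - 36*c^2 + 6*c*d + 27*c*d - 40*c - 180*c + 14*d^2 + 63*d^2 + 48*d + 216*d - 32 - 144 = -44*c^2 - 220*c + 77*d^2 + d*(33*c + 264) - 176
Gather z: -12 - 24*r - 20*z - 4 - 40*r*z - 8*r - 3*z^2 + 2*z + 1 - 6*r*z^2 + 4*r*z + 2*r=-30*r + z^2*(-6*r - 3) + z*(-36*r - 18) - 15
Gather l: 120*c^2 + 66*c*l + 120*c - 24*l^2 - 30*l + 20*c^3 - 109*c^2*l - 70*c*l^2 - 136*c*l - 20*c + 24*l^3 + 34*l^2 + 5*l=20*c^3 + 120*c^2 + 100*c + 24*l^3 + l^2*(10 - 70*c) + l*(-109*c^2 - 70*c - 25)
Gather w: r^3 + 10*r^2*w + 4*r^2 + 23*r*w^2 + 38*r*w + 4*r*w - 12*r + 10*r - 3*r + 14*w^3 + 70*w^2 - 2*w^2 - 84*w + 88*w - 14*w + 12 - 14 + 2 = r^3 + 4*r^2 - 5*r + 14*w^3 + w^2*(23*r + 68) + w*(10*r^2 + 42*r - 10)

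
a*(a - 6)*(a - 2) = a^3 - 8*a^2 + 12*a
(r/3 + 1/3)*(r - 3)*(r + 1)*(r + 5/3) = r^4/3 + 2*r^3/9 - 20*r^2/9 - 34*r/9 - 5/3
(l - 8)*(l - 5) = l^2 - 13*l + 40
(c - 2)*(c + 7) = c^2 + 5*c - 14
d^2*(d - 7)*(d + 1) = d^4 - 6*d^3 - 7*d^2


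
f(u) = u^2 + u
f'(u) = 2*u + 1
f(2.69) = 9.93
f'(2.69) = 6.38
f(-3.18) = 6.93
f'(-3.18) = -5.36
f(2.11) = 6.56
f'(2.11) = 5.22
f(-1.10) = 0.11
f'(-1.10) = -1.20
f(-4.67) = 17.14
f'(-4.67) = -8.34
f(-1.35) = 0.47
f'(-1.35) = -1.70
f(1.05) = 2.15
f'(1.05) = 3.10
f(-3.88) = 11.17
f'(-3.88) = -6.76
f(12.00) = 156.00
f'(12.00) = 25.00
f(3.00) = 12.00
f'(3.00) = 7.00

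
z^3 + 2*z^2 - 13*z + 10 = (z - 2)*(z - 1)*(z + 5)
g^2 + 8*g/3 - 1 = (g - 1/3)*(g + 3)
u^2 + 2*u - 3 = (u - 1)*(u + 3)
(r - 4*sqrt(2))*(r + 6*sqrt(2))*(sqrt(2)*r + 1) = sqrt(2)*r^3 + 5*r^2 - 46*sqrt(2)*r - 48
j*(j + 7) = j^2 + 7*j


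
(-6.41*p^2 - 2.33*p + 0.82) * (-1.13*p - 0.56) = 7.2433*p^3 + 6.2225*p^2 + 0.3782*p - 0.4592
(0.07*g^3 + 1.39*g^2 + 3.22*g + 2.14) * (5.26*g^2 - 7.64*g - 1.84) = 0.3682*g^5 + 6.7766*g^4 + 6.1888*g^3 - 15.902*g^2 - 22.2744*g - 3.9376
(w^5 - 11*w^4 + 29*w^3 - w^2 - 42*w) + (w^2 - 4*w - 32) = w^5 - 11*w^4 + 29*w^3 - 46*w - 32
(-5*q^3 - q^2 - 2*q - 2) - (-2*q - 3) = -5*q^3 - q^2 + 1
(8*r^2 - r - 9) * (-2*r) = -16*r^3 + 2*r^2 + 18*r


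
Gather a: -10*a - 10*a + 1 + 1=2 - 20*a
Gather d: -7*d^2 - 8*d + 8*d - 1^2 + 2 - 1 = -7*d^2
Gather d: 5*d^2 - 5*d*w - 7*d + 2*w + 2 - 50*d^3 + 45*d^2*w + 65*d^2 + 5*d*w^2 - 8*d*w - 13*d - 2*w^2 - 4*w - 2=-50*d^3 + d^2*(45*w + 70) + d*(5*w^2 - 13*w - 20) - 2*w^2 - 2*w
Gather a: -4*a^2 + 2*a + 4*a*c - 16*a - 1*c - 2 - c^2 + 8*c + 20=-4*a^2 + a*(4*c - 14) - c^2 + 7*c + 18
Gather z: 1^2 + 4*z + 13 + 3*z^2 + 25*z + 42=3*z^2 + 29*z + 56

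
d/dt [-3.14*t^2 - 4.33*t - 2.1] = -6.28*t - 4.33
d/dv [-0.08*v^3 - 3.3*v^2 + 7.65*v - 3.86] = -0.24*v^2 - 6.6*v + 7.65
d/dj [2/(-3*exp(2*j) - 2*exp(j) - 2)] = (12*exp(j) + 4)*exp(j)/(3*exp(2*j) + 2*exp(j) + 2)^2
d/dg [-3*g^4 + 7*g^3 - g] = -12*g^3 + 21*g^2 - 1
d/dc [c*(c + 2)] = 2*c + 2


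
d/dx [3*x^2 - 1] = 6*x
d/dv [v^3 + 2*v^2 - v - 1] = 3*v^2 + 4*v - 1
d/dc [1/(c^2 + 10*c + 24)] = 2*(-c - 5)/(c^2 + 10*c + 24)^2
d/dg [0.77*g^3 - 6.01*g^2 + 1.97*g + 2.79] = 2.31*g^2 - 12.02*g + 1.97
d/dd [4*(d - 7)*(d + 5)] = 8*d - 8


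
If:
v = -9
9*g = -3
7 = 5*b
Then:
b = 7/5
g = -1/3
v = -9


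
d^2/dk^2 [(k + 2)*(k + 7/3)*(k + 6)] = 6*k + 62/3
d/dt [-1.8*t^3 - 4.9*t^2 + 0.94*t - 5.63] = -5.4*t^2 - 9.8*t + 0.94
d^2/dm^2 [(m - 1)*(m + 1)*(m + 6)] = 6*m + 12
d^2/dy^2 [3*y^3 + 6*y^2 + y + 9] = 18*y + 12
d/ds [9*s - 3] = 9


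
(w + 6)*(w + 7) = w^2 + 13*w + 42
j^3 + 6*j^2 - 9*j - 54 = (j - 3)*(j + 3)*(j + 6)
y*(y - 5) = y^2 - 5*y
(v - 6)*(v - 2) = v^2 - 8*v + 12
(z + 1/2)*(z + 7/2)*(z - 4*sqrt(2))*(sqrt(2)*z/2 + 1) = sqrt(2)*z^4/2 - 3*z^3 + 2*sqrt(2)*z^3 - 12*z^2 - 25*sqrt(2)*z^2/8 - 16*sqrt(2)*z - 21*z/4 - 7*sqrt(2)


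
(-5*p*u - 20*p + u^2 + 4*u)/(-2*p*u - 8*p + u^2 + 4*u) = (5*p - u)/(2*p - u)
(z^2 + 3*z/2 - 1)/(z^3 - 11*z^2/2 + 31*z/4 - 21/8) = 4*(z + 2)/(4*z^2 - 20*z + 21)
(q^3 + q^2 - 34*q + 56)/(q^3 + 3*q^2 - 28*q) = (q - 2)/q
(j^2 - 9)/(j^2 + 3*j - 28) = (j^2 - 9)/(j^2 + 3*j - 28)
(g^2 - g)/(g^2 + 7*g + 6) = g*(g - 1)/(g^2 + 7*g + 6)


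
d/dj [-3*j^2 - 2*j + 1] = -6*j - 2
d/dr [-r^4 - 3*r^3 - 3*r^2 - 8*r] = -4*r^3 - 9*r^2 - 6*r - 8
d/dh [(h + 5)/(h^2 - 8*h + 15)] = (h^2 - 8*h - 2*(h - 4)*(h + 5) + 15)/(h^2 - 8*h + 15)^2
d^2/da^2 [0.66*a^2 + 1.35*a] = 1.32000000000000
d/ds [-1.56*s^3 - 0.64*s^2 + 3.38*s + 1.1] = -4.68*s^2 - 1.28*s + 3.38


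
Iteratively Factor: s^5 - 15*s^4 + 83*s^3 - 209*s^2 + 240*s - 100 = (s - 2)*(s^4 - 13*s^3 + 57*s^2 - 95*s + 50) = (s - 5)*(s - 2)*(s^3 - 8*s^2 + 17*s - 10) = (s - 5)*(s - 2)*(s - 1)*(s^2 - 7*s + 10) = (s - 5)*(s - 2)^2*(s - 1)*(s - 5)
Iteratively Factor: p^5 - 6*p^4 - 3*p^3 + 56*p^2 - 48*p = (p + 3)*(p^4 - 9*p^3 + 24*p^2 - 16*p) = (p - 4)*(p + 3)*(p^3 - 5*p^2 + 4*p) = p*(p - 4)*(p + 3)*(p^2 - 5*p + 4) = p*(p - 4)*(p - 1)*(p + 3)*(p - 4)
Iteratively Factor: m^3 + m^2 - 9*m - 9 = (m + 1)*(m^2 - 9) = (m + 1)*(m + 3)*(m - 3)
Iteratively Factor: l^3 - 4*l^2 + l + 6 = (l + 1)*(l^2 - 5*l + 6) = (l - 2)*(l + 1)*(l - 3)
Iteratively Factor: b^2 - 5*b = (b)*(b - 5)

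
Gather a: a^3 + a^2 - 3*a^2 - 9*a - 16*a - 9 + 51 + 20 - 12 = a^3 - 2*a^2 - 25*a + 50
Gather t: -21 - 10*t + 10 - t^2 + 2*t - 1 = -t^2 - 8*t - 12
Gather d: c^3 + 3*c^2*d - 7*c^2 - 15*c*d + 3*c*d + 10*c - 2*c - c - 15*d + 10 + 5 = c^3 - 7*c^2 + 7*c + d*(3*c^2 - 12*c - 15) + 15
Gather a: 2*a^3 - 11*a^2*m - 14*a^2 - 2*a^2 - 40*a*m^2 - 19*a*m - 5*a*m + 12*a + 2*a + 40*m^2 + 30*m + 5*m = 2*a^3 + a^2*(-11*m - 16) + a*(-40*m^2 - 24*m + 14) + 40*m^2 + 35*m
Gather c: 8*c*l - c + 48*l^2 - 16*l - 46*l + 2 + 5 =c*(8*l - 1) + 48*l^2 - 62*l + 7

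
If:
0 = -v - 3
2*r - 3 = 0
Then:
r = 3/2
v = -3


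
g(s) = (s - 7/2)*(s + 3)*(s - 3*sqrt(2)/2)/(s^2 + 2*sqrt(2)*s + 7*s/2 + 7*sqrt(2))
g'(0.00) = -2.39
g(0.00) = 2.25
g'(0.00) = -2.39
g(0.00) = 2.25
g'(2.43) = -0.12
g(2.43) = -0.06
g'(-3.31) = -845.04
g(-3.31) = 125.31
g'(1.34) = -0.71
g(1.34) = 0.36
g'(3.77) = 0.26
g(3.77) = 0.06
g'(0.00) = -2.39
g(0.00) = 2.25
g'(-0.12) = -2.66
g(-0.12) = 2.55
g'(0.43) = -1.65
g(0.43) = 1.39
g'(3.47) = 0.20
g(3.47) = -0.00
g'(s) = (s - 7/2)*(s + 3)*(s - 3*sqrt(2)/2)*(-2*s - 7/2 - 2*sqrt(2))/(s^2 + 2*sqrt(2)*s + 7*s/2 + 7*sqrt(2))^2 + (s - 7/2)*(s + 3)/(s^2 + 2*sqrt(2)*s + 7*s/2 + 7*sqrt(2)) + (s - 7/2)*(s - 3*sqrt(2)/2)/(s^2 + 2*sqrt(2)*s + 7*s/2 + 7*sqrt(2)) + (s + 3)*(s - 3*sqrt(2)/2)/(s^2 + 2*sqrt(2)*s + 7*s/2 + 7*sqrt(2))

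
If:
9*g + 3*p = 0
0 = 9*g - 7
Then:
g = 7/9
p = -7/3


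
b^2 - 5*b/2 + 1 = (b - 2)*(b - 1/2)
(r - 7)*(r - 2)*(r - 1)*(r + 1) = r^4 - 9*r^3 + 13*r^2 + 9*r - 14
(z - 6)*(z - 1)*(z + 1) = z^3 - 6*z^2 - z + 6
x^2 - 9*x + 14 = (x - 7)*(x - 2)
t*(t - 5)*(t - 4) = t^3 - 9*t^2 + 20*t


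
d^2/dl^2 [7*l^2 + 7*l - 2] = 14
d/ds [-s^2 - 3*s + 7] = -2*s - 3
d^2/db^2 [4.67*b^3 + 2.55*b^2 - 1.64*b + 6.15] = 28.02*b + 5.1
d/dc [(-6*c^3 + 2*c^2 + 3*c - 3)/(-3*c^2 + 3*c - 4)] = (18*c^4 - 36*c^3 + 87*c^2 - 34*c - 3)/(9*c^4 - 18*c^3 + 33*c^2 - 24*c + 16)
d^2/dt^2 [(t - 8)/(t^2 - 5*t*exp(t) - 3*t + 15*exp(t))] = (2*(t - 8)*(5*t*exp(t) - 2*t - 10*exp(t) + 3)^2 + (t^2 - 5*t*exp(t) - 3*t + 15*exp(t))*(10*t*exp(t) - 4*t - (t - 8)*(-5*t*exp(t) + 5*exp(t) + 2) - 20*exp(t) + 6))/(t^2 - 5*t*exp(t) - 3*t + 15*exp(t))^3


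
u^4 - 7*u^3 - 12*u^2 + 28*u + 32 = (u - 8)*(u - 2)*(u + 1)*(u + 2)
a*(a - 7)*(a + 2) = a^3 - 5*a^2 - 14*a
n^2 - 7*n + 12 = (n - 4)*(n - 3)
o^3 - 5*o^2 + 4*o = o*(o - 4)*(o - 1)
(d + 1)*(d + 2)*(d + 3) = d^3 + 6*d^2 + 11*d + 6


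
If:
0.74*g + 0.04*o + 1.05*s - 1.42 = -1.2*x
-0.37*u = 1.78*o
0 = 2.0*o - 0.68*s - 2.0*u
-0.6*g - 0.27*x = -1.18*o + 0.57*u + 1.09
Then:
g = -0.698330735307189*x - 1.02489166170607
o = 0.121123243592374 - 0.0379888528377867*x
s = 2.07007133325599 - 0.649253049294446*x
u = 0.182757183922325*x - 0.582701009714664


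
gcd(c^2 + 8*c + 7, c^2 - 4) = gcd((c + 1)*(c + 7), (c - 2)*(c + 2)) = 1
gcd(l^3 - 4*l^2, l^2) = l^2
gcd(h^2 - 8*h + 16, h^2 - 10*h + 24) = h - 4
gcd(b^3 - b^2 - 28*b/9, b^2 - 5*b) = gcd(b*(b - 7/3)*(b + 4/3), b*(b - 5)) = b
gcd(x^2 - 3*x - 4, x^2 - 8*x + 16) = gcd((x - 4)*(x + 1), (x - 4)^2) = x - 4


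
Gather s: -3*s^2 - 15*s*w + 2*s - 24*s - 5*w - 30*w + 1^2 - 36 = -3*s^2 + s*(-15*w - 22) - 35*w - 35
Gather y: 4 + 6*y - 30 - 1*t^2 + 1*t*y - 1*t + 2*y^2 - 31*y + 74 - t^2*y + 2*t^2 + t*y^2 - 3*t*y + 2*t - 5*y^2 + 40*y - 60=t^2 + t + y^2*(t - 3) + y*(-t^2 - 2*t + 15) - 12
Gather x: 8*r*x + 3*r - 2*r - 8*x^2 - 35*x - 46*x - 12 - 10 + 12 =r - 8*x^2 + x*(8*r - 81) - 10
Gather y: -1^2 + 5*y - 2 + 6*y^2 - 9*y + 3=6*y^2 - 4*y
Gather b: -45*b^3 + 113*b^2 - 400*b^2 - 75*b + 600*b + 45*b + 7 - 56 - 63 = -45*b^3 - 287*b^2 + 570*b - 112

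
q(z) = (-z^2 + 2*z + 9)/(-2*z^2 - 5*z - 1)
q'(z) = (2 - 2*z)/(-2*z^2 - 5*z - 1) + (4*z + 5)*(-z^2 + 2*z + 9)/(-2*z^2 - 5*z - 1)^2 = (9*z^2 + 38*z + 43)/(4*z^4 + 20*z^3 + 29*z^2 + 10*z + 1)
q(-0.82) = 3.81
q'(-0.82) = 5.81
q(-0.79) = 3.99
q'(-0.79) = 6.42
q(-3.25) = 1.37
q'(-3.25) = 0.42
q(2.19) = -0.40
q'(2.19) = 0.37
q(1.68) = -0.63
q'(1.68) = 0.58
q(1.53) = -0.73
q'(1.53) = 0.69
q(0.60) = -2.08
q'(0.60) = 3.10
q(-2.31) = 7.82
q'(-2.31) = 217.30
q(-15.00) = 0.65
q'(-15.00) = 0.01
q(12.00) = 0.32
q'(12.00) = 0.01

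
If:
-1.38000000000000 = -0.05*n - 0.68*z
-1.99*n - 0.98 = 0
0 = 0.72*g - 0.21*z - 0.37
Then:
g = 1.12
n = -0.49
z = 2.07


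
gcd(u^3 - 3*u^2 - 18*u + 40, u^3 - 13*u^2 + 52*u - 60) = u^2 - 7*u + 10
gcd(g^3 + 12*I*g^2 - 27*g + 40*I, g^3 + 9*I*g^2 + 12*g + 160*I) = g^2 + 13*I*g - 40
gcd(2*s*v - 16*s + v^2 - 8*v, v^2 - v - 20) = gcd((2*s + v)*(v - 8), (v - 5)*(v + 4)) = 1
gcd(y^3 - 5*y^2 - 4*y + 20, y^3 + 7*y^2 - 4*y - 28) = y^2 - 4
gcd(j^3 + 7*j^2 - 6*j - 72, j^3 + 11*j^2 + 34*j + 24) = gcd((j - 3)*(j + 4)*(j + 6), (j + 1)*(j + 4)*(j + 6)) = j^2 + 10*j + 24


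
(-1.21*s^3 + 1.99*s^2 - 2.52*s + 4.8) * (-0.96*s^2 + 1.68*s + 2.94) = 1.1616*s^5 - 3.9432*s^4 + 2.205*s^3 - 2.991*s^2 + 0.6552*s + 14.112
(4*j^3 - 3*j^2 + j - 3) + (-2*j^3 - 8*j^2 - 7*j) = 2*j^3 - 11*j^2 - 6*j - 3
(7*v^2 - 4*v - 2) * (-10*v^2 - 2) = -70*v^4 + 40*v^3 + 6*v^2 + 8*v + 4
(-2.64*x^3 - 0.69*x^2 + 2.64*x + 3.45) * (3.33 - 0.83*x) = 2.1912*x^4 - 8.2185*x^3 - 4.4889*x^2 + 5.9277*x + 11.4885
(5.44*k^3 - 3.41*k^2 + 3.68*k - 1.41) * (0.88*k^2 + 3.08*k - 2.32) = 4.7872*k^5 + 13.7544*k^4 - 19.8852*k^3 + 18.0048*k^2 - 12.8804*k + 3.2712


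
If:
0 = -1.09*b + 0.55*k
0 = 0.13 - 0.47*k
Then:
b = 0.14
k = 0.28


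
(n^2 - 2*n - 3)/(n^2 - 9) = (n + 1)/(n + 3)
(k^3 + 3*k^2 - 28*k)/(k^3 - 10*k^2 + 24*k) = (k + 7)/(k - 6)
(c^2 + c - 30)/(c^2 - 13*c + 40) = (c + 6)/(c - 8)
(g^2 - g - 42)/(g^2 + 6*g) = (g - 7)/g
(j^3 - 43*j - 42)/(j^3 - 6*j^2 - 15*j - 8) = (j^2 - j - 42)/(j^2 - 7*j - 8)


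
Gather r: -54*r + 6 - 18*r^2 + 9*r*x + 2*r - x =-18*r^2 + r*(9*x - 52) - x + 6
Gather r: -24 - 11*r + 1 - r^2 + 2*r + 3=-r^2 - 9*r - 20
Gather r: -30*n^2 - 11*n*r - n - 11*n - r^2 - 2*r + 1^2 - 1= -30*n^2 - 12*n - r^2 + r*(-11*n - 2)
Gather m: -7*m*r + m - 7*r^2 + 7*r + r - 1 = m*(1 - 7*r) - 7*r^2 + 8*r - 1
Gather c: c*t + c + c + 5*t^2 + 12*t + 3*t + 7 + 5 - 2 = c*(t + 2) + 5*t^2 + 15*t + 10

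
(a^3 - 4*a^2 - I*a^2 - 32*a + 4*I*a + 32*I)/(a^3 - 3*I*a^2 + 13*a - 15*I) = (a^2 - 4*a - 32)/(a^2 - 2*I*a + 15)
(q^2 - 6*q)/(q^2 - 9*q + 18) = q/(q - 3)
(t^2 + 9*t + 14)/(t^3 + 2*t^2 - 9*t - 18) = (t + 7)/(t^2 - 9)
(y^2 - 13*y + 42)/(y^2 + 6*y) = (y^2 - 13*y + 42)/(y*(y + 6))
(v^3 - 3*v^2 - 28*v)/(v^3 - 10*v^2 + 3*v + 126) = v*(v + 4)/(v^2 - 3*v - 18)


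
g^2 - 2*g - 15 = (g - 5)*(g + 3)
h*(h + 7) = h^2 + 7*h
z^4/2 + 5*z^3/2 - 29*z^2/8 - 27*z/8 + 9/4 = (z/2 + 1/2)*(z - 3/2)*(z - 1/2)*(z + 6)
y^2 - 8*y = y*(y - 8)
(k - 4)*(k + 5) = k^2 + k - 20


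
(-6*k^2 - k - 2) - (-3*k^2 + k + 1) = -3*k^2 - 2*k - 3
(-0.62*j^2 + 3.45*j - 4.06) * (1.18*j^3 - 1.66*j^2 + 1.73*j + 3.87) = -0.7316*j^5 + 5.1002*j^4 - 11.5904*j^3 + 10.3087*j^2 + 6.3277*j - 15.7122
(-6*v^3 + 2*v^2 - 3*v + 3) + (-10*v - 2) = -6*v^3 + 2*v^2 - 13*v + 1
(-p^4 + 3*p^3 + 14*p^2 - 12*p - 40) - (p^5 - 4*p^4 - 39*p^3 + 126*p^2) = -p^5 + 3*p^4 + 42*p^3 - 112*p^2 - 12*p - 40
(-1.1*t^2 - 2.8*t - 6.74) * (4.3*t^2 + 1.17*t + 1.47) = -4.73*t^4 - 13.327*t^3 - 33.875*t^2 - 12.0018*t - 9.9078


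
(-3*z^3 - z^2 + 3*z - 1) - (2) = -3*z^3 - z^2 + 3*z - 3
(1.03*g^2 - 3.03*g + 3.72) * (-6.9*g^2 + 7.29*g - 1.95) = -7.107*g^4 + 28.4157*g^3 - 49.7652*g^2 + 33.0273*g - 7.254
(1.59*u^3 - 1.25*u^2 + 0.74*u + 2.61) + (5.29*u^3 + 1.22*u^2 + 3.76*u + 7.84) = 6.88*u^3 - 0.03*u^2 + 4.5*u + 10.45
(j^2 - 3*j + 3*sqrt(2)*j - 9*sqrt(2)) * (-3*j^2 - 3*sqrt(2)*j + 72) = -3*j^4 - 12*sqrt(2)*j^3 + 9*j^3 + 36*sqrt(2)*j^2 + 54*j^2 - 162*j + 216*sqrt(2)*j - 648*sqrt(2)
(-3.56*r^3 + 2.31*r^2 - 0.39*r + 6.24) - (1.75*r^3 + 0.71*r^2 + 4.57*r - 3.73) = -5.31*r^3 + 1.6*r^2 - 4.96*r + 9.97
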